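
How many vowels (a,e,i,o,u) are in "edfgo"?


Input: edfgo
Checking each character:
  'e' at position 0: vowel (running total: 1)
  'd' at position 1: consonant
  'f' at position 2: consonant
  'g' at position 3: consonant
  'o' at position 4: vowel (running total: 2)
Total vowels: 2

2


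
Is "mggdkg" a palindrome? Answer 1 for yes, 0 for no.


Input: mggdkg
Reversed: gkdggm
  Compare pos 0 ('m') with pos 5 ('g'): MISMATCH
  Compare pos 1 ('g') with pos 4 ('k'): MISMATCH
  Compare pos 2 ('g') with pos 3 ('d'): MISMATCH
Result: not a palindrome

0


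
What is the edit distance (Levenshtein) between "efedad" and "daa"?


Computing edit distance: "efedad" -> "daa"
DP table:
           d    a    a
      0    1    2    3
  e   1    1    2    3
  f   2    2    2    3
  e   3    3    3    3
  d   4    3    4    4
  a   5    4    3    4
  d   6    5    4    4
Edit distance = dp[6][3] = 4

4


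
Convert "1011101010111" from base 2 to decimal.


Input: "1011101010111" in base 2
Positional expansion:
  Digit '1' (value 1) x 2^12 = 4096
  Digit '0' (value 0) x 2^11 = 0
  Digit '1' (value 1) x 2^10 = 1024
  Digit '1' (value 1) x 2^9 = 512
  Digit '1' (value 1) x 2^8 = 256
  Digit '0' (value 0) x 2^7 = 0
  Digit '1' (value 1) x 2^6 = 64
  Digit '0' (value 0) x 2^5 = 0
  Digit '1' (value 1) x 2^4 = 16
  Digit '0' (value 0) x 2^3 = 0
  Digit '1' (value 1) x 2^2 = 4
  Digit '1' (value 1) x 2^1 = 2
  Digit '1' (value 1) x 2^0 = 1
Sum = 5975

5975


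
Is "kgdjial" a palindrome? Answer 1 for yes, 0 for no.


Input: kgdjial
Reversed: laijdgk
  Compare pos 0 ('k') with pos 6 ('l'): MISMATCH
  Compare pos 1 ('g') with pos 5 ('a'): MISMATCH
  Compare pos 2 ('d') with pos 4 ('i'): MISMATCH
Result: not a palindrome

0


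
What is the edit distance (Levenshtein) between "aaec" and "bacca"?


Computing edit distance: "aaec" -> "bacca"
DP table:
           b    a    c    c    a
      0    1    2    3    4    5
  a   1    1    1    2    3    4
  a   2    2    1    2    3    3
  e   3    3    2    2    3    4
  c   4    4    3    2    2    3
Edit distance = dp[4][5] = 3

3


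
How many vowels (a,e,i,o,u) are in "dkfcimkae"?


Input: dkfcimkae
Checking each character:
  'd' at position 0: consonant
  'k' at position 1: consonant
  'f' at position 2: consonant
  'c' at position 3: consonant
  'i' at position 4: vowel (running total: 1)
  'm' at position 5: consonant
  'k' at position 6: consonant
  'a' at position 7: vowel (running total: 2)
  'e' at position 8: vowel (running total: 3)
Total vowels: 3

3


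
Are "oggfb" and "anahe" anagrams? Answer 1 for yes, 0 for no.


Strings: "oggfb", "anahe"
Sorted first:  bfggo
Sorted second: aaehn
Differ at position 0: 'b' vs 'a' => not anagrams

0


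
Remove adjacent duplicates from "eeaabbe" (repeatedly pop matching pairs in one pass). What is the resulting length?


Input: eeaabbe
Stack-based adjacent duplicate removal:
  Read 'e': push. Stack: e
  Read 'e': matches stack top 'e' => pop. Stack: (empty)
  Read 'a': push. Stack: a
  Read 'a': matches stack top 'a' => pop. Stack: (empty)
  Read 'b': push. Stack: b
  Read 'b': matches stack top 'b' => pop. Stack: (empty)
  Read 'e': push. Stack: e
Final stack: "e" (length 1)

1


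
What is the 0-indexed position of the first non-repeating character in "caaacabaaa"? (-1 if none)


Input: caaacabaaa
Character frequencies:
  'a': 7
  'b': 1
  'c': 2
Scanning left to right for freq == 1:
  Position 0 ('c'): freq=2, skip
  Position 1 ('a'): freq=7, skip
  Position 2 ('a'): freq=7, skip
  Position 3 ('a'): freq=7, skip
  Position 4 ('c'): freq=2, skip
  Position 5 ('a'): freq=7, skip
  Position 6 ('b'): unique! => answer = 6

6


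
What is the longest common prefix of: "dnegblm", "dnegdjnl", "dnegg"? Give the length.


Words: dnegblm, dnegdjnl, dnegg
  Position 0: all 'd' => match
  Position 1: all 'n' => match
  Position 2: all 'e' => match
  Position 3: all 'g' => match
  Position 4: ('b', 'd', 'g') => mismatch, stop
LCP = "dneg" (length 4)

4


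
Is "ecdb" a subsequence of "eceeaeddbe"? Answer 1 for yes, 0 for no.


Check if "ecdb" is a subsequence of "eceeaeddbe"
Greedy scan:
  Position 0 ('e'): matches sub[0] = 'e'
  Position 1 ('c'): matches sub[1] = 'c'
  Position 2 ('e'): no match needed
  Position 3 ('e'): no match needed
  Position 4 ('a'): no match needed
  Position 5 ('e'): no match needed
  Position 6 ('d'): matches sub[2] = 'd'
  Position 7 ('d'): no match needed
  Position 8 ('b'): matches sub[3] = 'b'
  Position 9 ('e'): no match needed
All 4 characters matched => is a subsequence

1


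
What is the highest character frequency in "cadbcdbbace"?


Input: cadbcdbbace
Character counts:
  'a': 2
  'b': 3
  'c': 3
  'd': 2
  'e': 1
Maximum frequency: 3

3


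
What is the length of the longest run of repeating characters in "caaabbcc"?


Input: "caaabbcc"
Scanning for longest run:
  Position 1 ('a'): new char, reset run to 1
  Position 2 ('a'): continues run of 'a', length=2
  Position 3 ('a'): continues run of 'a', length=3
  Position 4 ('b'): new char, reset run to 1
  Position 5 ('b'): continues run of 'b', length=2
  Position 6 ('c'): new char, reset run to 1
  Position 7 ('c'): continues run of 'c', length=2
Longest run: 'a' with length 3

3


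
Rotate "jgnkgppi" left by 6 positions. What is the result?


Input: "jgnkgppi", rotate left by 6
First 6 characters: "jgnkgp"
Remaining characters: "pi"
Concatenate remaining + first: "pi" + "jgnkgp" = "pijgnkgp"

pijgnkgp


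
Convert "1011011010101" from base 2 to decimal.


Input: "1011011010101" in base 2
Positional expansion:
  Digit '1' (value 1) x 2^12 = 4096
  Digit '0' (value 0) x 2^11 = 0
  Digit '1' (value 1) x 2^10 = 1024
  Digit '1' (value 1) x 2^9 = 512
  Digit '0' (value 0) x 2^8 = 0
  Digit '1' (value 1) x 2^7 = 128
  Digit '1' (value 1) x 2^6 = 64
  Digit '0' (value 0) x 2^5 = 0
  Digit '1' (value 1) x 2^4 = 16
  Digit '0' (value 0) x 2^3 = 0
  Digit '1' (value 1) x 2^2 = 4
  Digit '0' (value 0) x 2^1 = 0
  Digit '1' (value 1) x 2^0 = 1
Sum = 5845

5845


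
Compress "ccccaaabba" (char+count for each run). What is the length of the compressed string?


Input: ccccaaabba
Runs:
  'c' x 4 => "c4"
  'a' x 3 => "a3"
  'b' x 2 => "b2"
  'a' x 1 => "a1"
Compressed: "c4a3b2a1"
Compressed length: 8

8


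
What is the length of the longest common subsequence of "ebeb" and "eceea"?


LCS of "ebeb" and "eceea"
DP table:
           e    c    e    e    a
      0    0    0    0    0    0
  e   0    1    1    1    1    1
  b   0    1    1    1    1    1
  e   0    1    1    2    2    2
  b   0    1    1    2    2    2
LCS length = dp[4][5] = 2

2


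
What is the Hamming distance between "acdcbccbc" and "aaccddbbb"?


Comparing "acdcbccbc" and "aaccddbbb" position by position:
  Position 0: 'a' vs 'a' => same
  Position 1: 'c' vs 'a' => differ
  Position 2: 'd' vs 'c' => differ
  Position 3: 'c' vs 'c' => same
  Position 4: 'b' vs 'd' => differ
  Position 5: 'c' vs 'd' => differ
  Position 6: 'c' vs 'b' => differ
  Position 7: 'b' vs 'b' => same
  Position 8: 'c' vs 'b' => differ
Total differences (Hamming distance): 6

6


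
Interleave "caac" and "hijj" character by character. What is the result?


Interleaving "caac" and "hijj":
  Position 0: 'c' from first, 'h' from second => "ch"
  Position 1: 'a' from first, 'i' from second => "ai"
  Position 2: 'a' from first, 'j' from second => "aj"
  Position 3: 'c' from first, 'j' from second => "cj"
Result: chaiajcj

chaiajcj


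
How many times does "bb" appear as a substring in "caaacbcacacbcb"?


Searching for "bb" in "caaacbcacacbcb"
Scanning each position:
  Position 0: "ca" => no
  Position 1: "aa" => no
  Position 2: "aa" => no
  Position 3: "ac" => no
  Position 4: "cb" => no
  Position 5: "bc" => no
  Position 6: "ca" => no
  Position 7: "ac" => no
  Position 8: "ca" => no
  Position 9: "ac" => no
  Position 10: "cb" => no
  Position 11: "bc" => no
  Position 12: "cb" => no
Total occurrences: 0

0


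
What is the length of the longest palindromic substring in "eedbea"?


Input: "eedbea"
Checking substrings for palindromes:
  [0:2] "ee" (len 2) => palindrome
Longest palindromic substring: "ee" with length 2

2


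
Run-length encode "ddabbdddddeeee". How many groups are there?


Input: ddabbdddddeeee
Scanning for consecutive runs:
  Group 1: 'd' x 2 (positions 0-1)
  Group 2: 'a' x 1 (positions 2-2)
  Group 3: 'b' x 2 (positions 3-4)
  Group 4: 'd' x 5 (positions 5-9)
  Group 5: 'e' x 4 (positions 10-13)
Total groups: 5

5


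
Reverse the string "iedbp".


Input: iedbp
Reading characters right to left:
  Position 4: 'p'
  Position 3: 'b'
  Position 2: 'd'
  Position 1: 'e'
  Position 0: 'i'
Reversed: pbdei

pbdei


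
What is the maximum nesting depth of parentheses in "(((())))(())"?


Input: "(((())))(())"
Tracking depth:
  Position 0 '(': depth becomes 1
  Position 1 '(': depth becomes 2
  Position 2 '(': depth becomes 3
  Position 3 '(': depth becomes 4
  Position 4 ')': depth becomes 3
  Position 5 ')': depth becomes 2
  Position 6 ')': depth becomes 1
  Position 7 ')': depth becomes 0
  Position 8 '(': depth becomes 1
  Position 9 '(': depth becomes 2
  Position 10 ')': depth becomes 1
  Position 11 ')': depth becomes 0
Maximum depth reached: 4

4


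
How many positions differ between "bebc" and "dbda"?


Comparing "bebc" and "dbda" position by position:
  Position 0: 'b' vs 'd' => DIFFER
  Position 1: 'e' vs 'b' => DIFFER
  Position 2: 'b' vs 'd' => DIFFER
  Position 3: 'c' vs 'a' => DIFFER
Positions that differ: 4

4


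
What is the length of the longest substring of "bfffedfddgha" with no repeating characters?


Input: "bfffedfddgha"
Sliding window (track last position of each char):
  Position 0 ('b'): window [0,0] length 1 -- new best
  Position 1 ('f'): window [0,1] length 2 -- new best
  Position 2 ('f'): repeat (last at 1), move window start to 2
  Position 2 ('f'): window [2,2] length 1
  Position 3 ('f'): repeat (last at 2), move window start to 3
  Position 3 ('f'): window [3,3] length 1
  Position 4 ('e'): window [3,4] length 2
  Position 5 ('d'): window [3,5] length 3 -- new best
  Position 6 ('f'): repeat (last at 3), move window start to 4
  Position 6 ('f'): window [4,6] length 3
  Position 7 ('d'): repeat (last at 5), move window start to 6
  Position 7 ('d'): window [6,7] length 2
  Position 8 ('d'): repeat (last at 7), move window start to 8
  Position 8 ('d'): window [8,8] length 1
  Position 9 ('g'): window [8,9] length 2
  Position 10 ('h'): window [8,10] length 3
  Position 11 ('a'): window [8,11] length 4 -- new best
Longest substring with no repeats: "dgha" with length 4

4


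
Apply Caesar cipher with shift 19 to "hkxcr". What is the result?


Caesar cipher: shift "hkxcr" by 19
  'h' (pos 7) + 19 = pos 0 = 'a'
  'k' (pos 10) + 19 = pos 3 = 'd'
  'x' (pos 23) + 19 = pos 16 = 'q'
  'c' (pos 2) + 19 = pos 21 = 'v'
  'r' (pos 17) + 19 = pos 10 = 'k'
Result: adqvk

adqvk


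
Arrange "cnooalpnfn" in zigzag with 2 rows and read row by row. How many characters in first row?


Zigzag "cnooalpnfn" into 2 rows:
Placing characters:
  'c' => row 0
  'n' => row 1
  'o' => row 0
  'o' => row 1
  'a' => row 0
  'l' => row 1
  'p' => row 0
  'n' => row 1
  'f' => row 0
  'n' => row 1
Rows:
  Row 0: "coapf"
  Row 1: "nolnn"
First row length: 5

5


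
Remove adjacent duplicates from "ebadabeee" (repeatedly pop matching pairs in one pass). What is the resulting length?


Input: ebadabeee
Stack-based adjacent duplicate removal:
  Read 'e': push. Stack: e
  Read 'b': push. Stack: eb
  Read 'a': push. Stack: eba
  Read 'd': push. Stack: ebad
  Read 'a': push. Stack: ebada
  Read 'b': push. Stack: ebadab
  Read 'e': push. Stack: ebadabe
  Read 'e': matches stack top 'e' => pop. Stack: ebadab
  Read 'e': push. Stack: ebadabe
Final stack: "ebadabe" (length 7)

7


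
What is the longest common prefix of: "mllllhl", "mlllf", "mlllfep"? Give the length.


Words: mllllhl, mlllf, mlllfep
  Position 0: all 'm' => match
  Position 1: all 'l' => match
  Position 2: all 'l' => match
  Position 3: all 'l' => match
  Position 4: ('l', 'f', 'f') => mismatch, stop
LCP = "mlll" (length 4)

4


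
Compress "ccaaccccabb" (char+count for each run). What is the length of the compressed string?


Input: ccaaccccabb
Runs:
  'c' x 2 => "c2"
  'a' x 2 => "a2"
  'c' x 4 => "c4"
  'a' x 1 => "a1"
  'b' x 2 => "b2"
Compressed: "c2a2c4a1b2"
Compressed length: 10

10


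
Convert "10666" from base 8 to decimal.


Input: "10666" in base 8
Positional expansion:
  Digit '1' (value 1) x 8^4 = 4096
  Digit '0' (value 0) x 8^3 = 0
  Digit '6' (value 6) x 8^2 = 384
  Digit '6' (value 6) x 8^1 = 48
  Digit '6' (value 6) x 8^0 = 6
Sum = 4534

4534


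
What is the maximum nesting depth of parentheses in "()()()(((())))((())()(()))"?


Input: "()()()(((())))((())()(()))"
Tracking depth:
  Position 0 '(': depth becomes 1
  Position 1 ')': depth becomes 0
  Position 2 '(': depth becomes 1
  Position 3 ')': depth becomes 0
  Position 4 '(': depth becomes 1
  Position 5 ')': depth becomes 0
  Position 6 '(': depth becomes 1
  Position 7 '(': depth becomes 2
  Position 8 '(': depth becomes 3
  Position 9 '(': depth becomes 4
  Position 10 ')': depth becomes 3
  Position 11 ')': depth becomes 2
  Position 12 ')': depth becomes 1
  Position 13 ')': depth becomes 0
  Position 14 '(': depth becomes 1
  Position 15 '(': depth becomes 2
  Position 16 '(': depth becomes 3
  Position 17 ')': depth becomes 2
  Position 18 ')': depth becomes 1
  Position 19 '(': depth becomes 2
  Position 20 ')': depth becomes 1
  Position 21 '(': depth becomes 2
  Position 22 '(': depth becomes 3
  Position 23 ')': depth becomes 2
  Position 24 ')': depth becomes 1
  Position 25 ')': depth becomes 0
Maximum depth reached: 4

4


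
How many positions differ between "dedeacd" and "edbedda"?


Comparing "dedeacd" and "edbedda" position by position:
  Position 0: 'd' vs 'e' => DIFFER
  Position 1: 'e' vs 'd' => DIFFER
  Position 2: 'd' vs 'b' => DIFFER
  Position 3: 'e' vs 'e' => same
  Position 4: 'a' vs 'd' => DIFFER
  Position 5: 'c' vs 'd' => DIFFER
  Position 6: 'd' vs 'a' => DIFFER
Positions that differ: 6

6


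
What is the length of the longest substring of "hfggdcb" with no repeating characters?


Input: "hfggdcb"
Sliding window (track last position of each char):
  Position 0 ('h'): window [0,0] length 1 -- new best
  Position 1 ('f'): window [0,1] length 2 -- new best
  Position 2 ('g'): window [0,2] length 3 -- new best
  Position 3 ('g'): repeat (last at 2), move window start to 3
  Position 3 ('g'): window [3,3] length 1
  Position 4 ('d'): window [3,4] length 2
  Position 5 ('c'): window [3,5] length 3
  Position 6 ('b'): window [3,6] length 4 -- new best
Longest substring with no repeats: "gdcb" with length 4

4


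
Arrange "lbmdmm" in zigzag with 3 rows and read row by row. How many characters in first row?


Zigzag "lbmdmm" into 3 rows:
Placing characters:
  'l' => row 0
  'b' => row 1
  'm' => row 2
  'd' => row 1
  'm' => row 0
  'm' => row 1
Rows:
  Row 0: "lm"
  Row 1: "bdm"
  Row 2: "m"
First row length: 2

2


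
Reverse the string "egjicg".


Input: egjicg
Reading characters right to left:
  Position 5: 'g'
  Position 4: 'c'
  Position 3: 'i'
  Position 2: 'j'
  Position 1: 'g'
  Position 0: 'e'
Reversed: gcijge

gcijge


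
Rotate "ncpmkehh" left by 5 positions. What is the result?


Input: "ncpmkehh", rotate left by 5
First 5 characters: "ncpmk"
Remaining characters: "ehh"
Concatenate remaining + first: "ehh" + "ncpmk" = "ehhncpmk"

ehhncpmk


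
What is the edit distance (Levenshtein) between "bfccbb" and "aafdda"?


Computing edit distance: "bfccbb" -> "aafdda"
DP table:
           a    a    f    d    d    a
      0    1    2    3    4    5    6
  b   1    1    2    3    4    5    6
  f   2    2    2    2    3    4    5
  c   3    3    3    3    3    4    5
  c   4    4    4    4    4    4    5
  b   5    5    5    5    5    5    5
  b   6    6    6    6    6    6    6
Edit distance = dp[6][6] = 6

6


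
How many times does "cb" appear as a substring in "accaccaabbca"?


Searching for "cb" in "accaccaabbca"
Scanning each position:
  Position 0: "ac" => no
  Position 1: "cc" => no
  Position 2: "ca" => no
  Position 3: "ac" => no
  Position 4: "cc" => no
  Position 5: "ca" => no
  Position 6: "aa" => no
  Position 7: "ab" => no
  Position 8: "bb" => no
  Position 9: "bc" => no
  Position 10: "ca" => no
Total occurrences: 0

0


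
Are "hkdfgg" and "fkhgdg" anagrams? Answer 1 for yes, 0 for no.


Strings: "hkdfgg", "fkhgdg"
Sorted first:  dfgghk
Sorted second: dfgghk
Sorted forms match => anagrams

1


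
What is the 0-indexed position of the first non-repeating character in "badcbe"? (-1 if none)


Input: badcbe
Character frequencies:
  'a': 1
  'b': 2
  'c': 1
  'd': 1
  'e': 1
Scanning left to right for freq == 1:
  Position 0 ('b'): freq=2, skip
  Position 1 ('a'): unique! => answer = 1

1


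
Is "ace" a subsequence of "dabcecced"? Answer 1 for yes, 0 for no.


Check if "ace" is a subsequence of "dabcecced"
Greedy scan:
  Position 0 ('d'): no match needed
  Position 1 ('a'): matches sub[0] = 'a'
  Position 2 ('b'): no match needed
  Position 3 ('c'): matches sub[1] = 'c'
  Position 4 ('e'): matches sub[2] = 'e'
  Position 5 ('c'): no match needed
  Position 6 ('c'): no match needed
  Position 7 ('e'): no match needed
  Position 8 ('d'): no match needed
All 3 characters matched => is a subsequence

1


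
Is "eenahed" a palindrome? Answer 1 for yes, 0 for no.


Input: eenahed
Reversed: dehanee
  Compare pos 0 ('e') with pos 6 ('d'): MISMATCH
  Compare pos 1 ('e') with pos 5 ('e'): match
  Compare pos 2 ('n') with pos 4 ('h'): MISMATCH
Result: not a palindrome

0


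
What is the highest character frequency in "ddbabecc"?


Input: ddbabecc
Character counts:
  'a': 1
  'b': 2
  'c': 2
  'd': 2
  'e': 1
Maximum frequency: 2

2


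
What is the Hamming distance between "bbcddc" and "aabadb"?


Comparing "bbcddc" and "aabadb" position by position:
  Position 0: 'b' vs 'a' => differ
  Position 1: 'b' vs 'a' => differ
  Position 2: 'c' vs 'b' => differ
  Position 3: 'd' vs 'a' => differ
  Position 4: 'd' vs 'd' => same
  Position 5: 'c' vs 'b' => differ
Total differences (Hamming distance): 5

5


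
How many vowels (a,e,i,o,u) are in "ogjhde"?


Input: ogjhde
Checking each character:
  'o' at position 0: vowel (running total: 1)
  'g' at position 1: consonant
  'j' at position 2: consonant
  'h' at position 3: consonant
  'd' at position 4: consonant
  'e' at position 5: vowel (running total: 2)
Total vowels: 2

2


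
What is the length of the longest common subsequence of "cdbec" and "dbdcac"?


LCS of "cdbec" and "dbdcac"
DP table:
           d    b    d    c    a    c
      0    0    0    0    0    0    0
  c   0    0    0    0    1    1    1
  d   0    1    1    1    1    1    1
  b   0    1    2    2    2    2    2
  e   0    1    2    2    2    2    2
  c   0    1    2    2    3    3    3
LCS length = dp[5][6] = 3

3


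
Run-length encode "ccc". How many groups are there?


Input: ccc
Scanning for consecutive runs:
  Group 1: 'c' x 3 (positions 0-2)
Total groups: 1

1


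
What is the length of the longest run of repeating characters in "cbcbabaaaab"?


Input: "cbcbabaaaab"
Scanning for longest run:
  Position 1 ('b'): new char, reset run to 1
  Position 2 ('c'): new char, reset run to 1
  Position 3 ('b'): new char, reset run to 1
  Position 4 ('a'): new char, reset run to 1
  Position 5 ('b'): new char, reset run to 1
  Position 6 ('a'): new char, reset run to 1
  Position 7 ('a'): continues run of 'a', length=2
  Position 8 ('a'): continues run of 'a', length=3
  Position 9 ('a'): continues run of 'a', length=4
  Position 10 ('b'): new char, reset run to 1
Longest run: 'a' with length 4

4


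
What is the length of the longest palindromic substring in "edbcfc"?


Input: "edbcfc"
Checking substrings for palindromes:
  [3:6] "cfc" (len 3) => palindrome
Longest palindromic substring: "cfc" with length 3

3


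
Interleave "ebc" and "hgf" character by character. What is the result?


Interleaving "ebc" and "hgf":
  Position 0: 'e' from first, 'h' from second => "eh"
  Position 1: 'b' from first, 'g' from second => "bg"
  Position 2: 'c' from first, 'f' from second => "cf"
Result: ehbgcf

ehbgcf


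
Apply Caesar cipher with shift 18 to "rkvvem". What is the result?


Caesar cipher: shift "rkvvem" by 18
  'r' (pos 17) + 18 = pos 9 = 'j'
  'k' (pos 10) + 18 = pos 2 = 'c'
  'v' (pos 21) + 18 = pos 13 = 'n'
  'v' (pos 21) + 18 = pos 13 = 'n'
  'e' (pos 4) + 18 = pos 22 = 'w'
  'm' (pos 12) + 18 = pos 4 = 'e'
Result: jcnnwe

jcnnwe


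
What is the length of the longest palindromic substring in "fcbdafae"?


Input: "fcbdafae"
Checking substrings for palindromes:
  [4:7] "afa" (len 3) => palindrome
Longest palindromic substring: "afa" with length 3

3


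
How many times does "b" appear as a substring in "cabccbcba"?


Searching for "b" in "cabccbcba"
Scanning each position:
  Position 0: "c" => no
  Position 1: "a" => no
  Position 2: "b" => MATCH
  Position 3: "c" => no
  Position 4: "c" => no
  Position 5: "b" => MATCH
  Position 6: "c" => no
  Position 7: "b" => MATCH
  Position 8: "a" => no
Total occurrences: 3

3


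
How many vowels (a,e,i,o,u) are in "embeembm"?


Input: embeembm
Checking each character:
  'e' at position 0: vowel (running total: 1)
  'm' at position 1: consonant
  'b' at position 2: consonant
  'e' at position 3: vowel (running total: 2)
  'e' at position 4: vowel (running total: 3)
  'm' at position 5: consonant
  'b' at position 6: consonant
  'm' at position 7: consonant
Total vowels: 3

3


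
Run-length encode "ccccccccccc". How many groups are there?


Input: ccccccccccc
Scanning for consecutive runs:
  Group 1: 'c' x 11 (positions 0-10)
Total groups: 1

1


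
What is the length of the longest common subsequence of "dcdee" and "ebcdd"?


LCS of "dcdee" and "ebcdd"
DP table:
           e    b    c    d    d
      0    0    0    0    0    0
  d   0    0    0    0    1    1
  c   0    0    0    1    1    1
  d   0    0    0    1    2    2
  e   0    1    1    1    2    2
  e   0    1    1    1    2    2
LCS length = dp[5][5] = 2

2


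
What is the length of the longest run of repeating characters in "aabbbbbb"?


Input: "aabbbbbb"
Scanning for longest run:
  Position 1 ('a'): continues run of 'a', length=2
  Position 2 ('b'): new char, reset run to 1
  Position 3 ('b'): continues run of 'b', length=2
  Position 4 ('b'): continues run of 'b', length=3
  Position 5 ('b'): continues run of 'b', length=4
  Position 6 ('b'): continues run of 'b', length=5
  Position 7 ('b'): continues run of 'b', length=6
Longest run: 'b' with length 6

6


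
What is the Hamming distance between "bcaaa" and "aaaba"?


Comparing "bcaaa" and "aaaba" position by position:
  Position 0: 'b' vs 'a' => differ
  Position 1: 'c' vs 'a' => differ
  Position 2: 'a' vs 'a' => same
  Position 3: 'a' vs 'b' => differ
  Position 4: 'a' vs 'a' => same
Total differences (Hamming distance): 3

3


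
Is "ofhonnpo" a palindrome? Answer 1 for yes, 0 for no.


Input: ofhonnpo
Reversed: opnnohfo
  Compare pos 0 ('o') with pos 7 ('o'): match
  Compare pos 1 ('f') with pos 6 ('p'): MISMATCH
  Compare pos 2 ('h') with pos 5 ('n'): MISMATCH
  Compare pos 3 ('o') with pos 4 ('n'): MISMATCH
Result: not a palindrome

0


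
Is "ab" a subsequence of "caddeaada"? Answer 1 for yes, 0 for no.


Check if "ab" is a subsequence of "caddeaada"
Greedy scan:
  Position 0 ('c'): no match needed
  Position 1 ('a'): matches sub[0] = 'a'
  Position 2 ('d'): no match needed
  Position 3 ('d'): no match needed
  Position 4 ('e'): no match needed
  Position 5 ('a'): no match needed
  Position 6 ('a'): no match needed
  Position 7 ('d'): no match needed
  Position 8 ('a'): no match needed
Only matched 1/2 characters => not a subsequence

0


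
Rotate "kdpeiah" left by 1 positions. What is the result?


Input: "kdpeiah", rotate left by 1
First 1 characters: "k"
Remaining characters: "dpeiah"
Concatenate remaining + first: "dpeiah" + "k" = "dpeiahk"

dpeiahk


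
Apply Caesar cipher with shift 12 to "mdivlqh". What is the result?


Caesar cipher: shift "mdivlqh" by 12
  'm' (pos 12) + 12 = pos 24 = 'y'
  'd' (pos 3) + 12 = pos 15 = 'p'
  'i' (pos 8) + 12 = pos 20 = 'u'
  'v' (pos 21) + 12 = pos 7 = 'h'
  'l' (pos 11) + 12 = pos 23 = 'x'
  'q' (pos 16) + 12 = pos 2 = 'c'
  'h' (pos 7) + 12 = pos 19 = 't'
Result: ypuhxct

ypuhxct


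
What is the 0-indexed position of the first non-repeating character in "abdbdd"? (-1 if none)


Input: abdbdd
Character frequencies:
  'a': 1
  'b': 2
  'd': 3
Scanning left to right for freq == 1:
  Position 0 ('a'): unique! => answer = 0

0


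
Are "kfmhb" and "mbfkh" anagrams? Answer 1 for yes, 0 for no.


Strings: "kfmhb", "mbfkh"
Sorted first:  bfhkm
Sorted second: bfhkm
Sorted forms match => anagrams

1


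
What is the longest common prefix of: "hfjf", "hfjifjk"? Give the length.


Words: hfjf, hfjifjk
  Position 0: all 'h' => match
  Position 1: all 'f' => match
  Position 2: all 'j' => match
  Position 3: ('f', 'i') => mismatch, stop
LCP = "hfj" (length 3)

3


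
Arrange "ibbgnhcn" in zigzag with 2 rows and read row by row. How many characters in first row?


Zigzag "ibbgnhcn" into 2 rows:
Placing characters:
  'i' => row 0
  'b' => row 1
  'b' => row 0
  'g' => row 1
  'n' => row 0
  'h' => row 1
  'c' => row 0
  'n' => row 1
Rows:
  Row 0: "ibnc"
  Row 1: "bghn"
First row length: 4

4


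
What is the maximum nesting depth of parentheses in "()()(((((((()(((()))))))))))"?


Input: "()()(((((((()(((()))))))))))"
Tracking depth:
  Position 0 '(': depth becomes 1
  Position 1 ')': depth becomes 0
  Position 2 '(': depth becomes 1
  Position 3 ')': depth becomes 0
  Position 4 '(': depth becomes 1
  Position 5 '(': depth becomes 2
  Position 6 '(': depth becomes 3
  Position 7 '(': depth becomes 4
  Position 8 '(': depth becomes 5
  Position 9 '(': depth becomes 6
  Position 10 '(': depth becomes 7
  Position 11 '(': depth becomes 8
  Position 12 ')': depth becomes 7
  Position 13 '(': depth becomes 8
  Position 14 '(': depth becomes 9
  Position 15 '(': depth becomes 10
  Position 16 '(': depth becomes 11
  Position 17 ')': depth becomes 10
  Position 18 ')': depth becomes 9
  Position 19 ')': depth becomes 8
  Position 20 ')': depth becomes 7
  Position 21 ')': depth becomes 6
  Position 22 ')': depth becomes 5
  Position 23 ')': depth becomes 4
  Position 24 ')': depth becomes 3
  Position 25 ')': depth becomes 2
  Position 26 ')': depth becomes 1
  Position 27 ')': depth becomes 0
Maximum depth reached: 11

11


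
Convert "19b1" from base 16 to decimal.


Input: "19b1" in base 16
Positional expansion:
  Digit '1' (value 1) x 16^3 = 4096
  Digit '9' (value 9) x 16^2 = 2304
  Digit 'b' (value 11) x 16^1 = 176
  Digit '1' (value 1) x 16^0 = 1
Sum = 6577

6577


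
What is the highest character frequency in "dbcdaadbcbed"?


Input: dbcdaadbcbed
Character counts:
  'a': 2
  'b': 3
  'c': 2
  'd': 4
  'e': 1
Maximum frequency: 4

4


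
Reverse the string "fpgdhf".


Input: fpgdhf
Reading characters right to left:
  Position 5: 'f'
  Position 4: 'h'
  Position 3: 'd'
  Position 2: 'g'
  Position 1: 'p'
  Position 0: 'f'
Reversed: fhdgpf

fhdgpf


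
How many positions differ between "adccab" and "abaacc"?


Comparing "adccab" and "abaacc" position by position:
  Position 0: 'a' vs 'a' => same
  Position 1: 'd' vs 'b' => DIFFER
  Position 2: 'c' vs 'a' => DIFFER
  Position 3: 'c' vs 'a' => DIFFER
  Position 4: 'a' vs 'c' => DIFFER
  Position 5: 'b' vs 'c' => DIFFER
Positions that differ: 5

5


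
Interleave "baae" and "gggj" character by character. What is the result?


Interleaving "baae" and "gggj":
  Position 0: 'b' from first, 'g' from second => "bg"
  Position 1: 'a' from first, 'g' from second => "ag"
  Position 2: 'a' from first, 'g' from second => "ag"
  Position 3: 'e' from first, 'j' from second => "ej"
Result: bgagagej

bgagagej


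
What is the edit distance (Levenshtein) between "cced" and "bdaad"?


Computing edit distance: "cced" -> "bdaad"
DP table:
           b    d    a    a    d
      0    1    2    3    4    5
  c   1    1    2    3    4    5
  c   2    2    2    3    4    5
  e   3    3    3    3    4    5
  d   4    4    3    4    4    4
Edit distance = dp[4][5] = 4

4


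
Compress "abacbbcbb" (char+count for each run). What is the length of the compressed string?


Input: abacbbcbb
Runs:
  'a' x 1 => "a1"
  'b' x 1 => "b1"
  'a' x 1 => "a1"
  'c' x 1 => "c1"
  'b' x 2 => "b2"
  'c' x 1 => "c1"
  'b' x 2 => "b2"
Compressed: "a1b1a1c1b2c1b2"
Compressed length: 14

14


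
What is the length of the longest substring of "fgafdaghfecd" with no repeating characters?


Input: "fgafdaghfecd"
Sliding window (track last position of each char):
  Position 0 ('f'): window [0,0] length 1 -- new best
  Position 1 ('g'): window [0,1] length 2 -- new best
  Position 2 ('a'): window [0,2] length 3 -- new best
  Position 3 ('f'): repeat (last at 0), move window start to 1
  Position 3 ('f'): window [1,3] length 3
  Position 4 ('d'): window [1,4] length 4 -- new best
  Position 5 ('a'): repeat (last at 2), move window start to 3
  Position 5 ('a'): window [3,5] length 3
  Position 6 ('g'): window [3,6] length 4
  Position 7 ('h'): window [3,7] length 5 -- new best
  Position 8 ('f'): repeat (last at 3), move window start to 4
  Position 8 ('f'): window [4,8] length 5
  Position 9 ('e'): window [4,9] length 6 -- new best
  Position 10 ('c'): window [4,10] length 7 -- new best
  Position 11 ('d'): repeat (last at 4), move window start to 5
  Position 11 ('d'): window [5,11] length 7
Longest substring with no repeats: "daghfec" with length 7

7


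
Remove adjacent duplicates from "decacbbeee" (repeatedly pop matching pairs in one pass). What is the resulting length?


Input: decacbbeee
Stack-based adjacent duplicate removal:
  Read 'd': push. Stack: d
  Read 'e': push. Stack: de
  Read 'c': push. Stack: dec
  Read 'a': push. Stack: deca
  Read 'c': push. Stack: decac
  Read 'b': push. Stack: decacb
  Read 'b': matches stack top 'b' => pop. Stack: decac
  Read 'e': push. Stack: decace
  Read 'e': matches stack top 'e' => pop. Stack: decac
  Read 'e': push. Stack: decace
Final stack: "decace" (length 6)

6


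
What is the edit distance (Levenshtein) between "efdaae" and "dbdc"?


Computing edit distance: "efdaae" -> "dbdc"
DP table:
           d    b    d    c
      0    1    2    3    4
  e   1    1    2    3    4
  f   2    2    2    3    4
  d   3    2    3    2    3
  a   4    3    3    3    3
  a   5    4    4    4    4
  e   6    5    5    5    5
Edit distance = dp[6][4] = 5

5


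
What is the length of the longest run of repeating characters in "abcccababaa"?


Input: "abcccababaa"
Scanning for longest run:
  Position 1 ('b'): new char, reset run to 1
  Position 2 ('c'): new char, reset run to 1
  Position 3 ('c'): continues run of 'c', length=2
  Position 4 ('c'): continues run of 'c', length=3
  Position 5 ('a'): new char, reset run to 1
  Position 6 ('b'): new char, reset run to 1
  Position 7 ('a'): new char, reset run to 1
  Position 8 ('b'): new char, reset run to 1
  Position 9 ('a'): new char, reset run to 1
  Position 10 ('a'): continues run of 'a', length=2
Longest run: 'c' with length 3

3


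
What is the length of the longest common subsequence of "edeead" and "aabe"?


LCS of "edeead" and "aabe"
DP table:
           a    a    b    e
      0    0    0    0    0
  e   0    0    0    0    1
  d   0    0    0    0    1
  e   0    0    0    0    1
  e   0    0    0    0    1
  a   0    1    1    1    1
  d   0    1    1    1    1
LCS length = dp[6][4] = 1

1


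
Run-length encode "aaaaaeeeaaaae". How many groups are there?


Input: aaaaaeeeaaaae
Scanning for consecutive runs:
  Group 1: 'a' x 5 (positions 0-4)
  Group 2: 'e' x 3 (positions 5-7)
  Group 3: 'a' x 4 (positions 8-11)
  Group 4: 'e' x 1 (positions 12-12)
Total groups: 4

4


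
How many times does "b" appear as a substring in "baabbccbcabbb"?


Searching for "b" in "baabbccbcabbb"
Scanning each position:
  Position 0: "b" => MATCH
  Position 1: "a" => no
  Position 2: "a" => no
  Position 3: "b" => MATCH
  Position 4: "b" => MATCH
  Position 5: "c" => no
  Position 6: "c" => no
  Position 7: "b" => MATCH
  Position 8: "c" => no
  Position 9: "a" => no
  Position 10: "b" => MATCH
  Position 11: "b" => MATCH
  Position 12: "b" => MATCH
Total occurrences: 7

7


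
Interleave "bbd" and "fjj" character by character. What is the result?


Interleaving "bbd" and "fjj":
  Position 0: 'b' from first, 'f' from second => "bf"
  Position 1: 'b' from first, 'j' from second => "bj"
  Position 2: 'd' from first, 'j' from second => "dj"
Result: bfbjdj

bfbjdj


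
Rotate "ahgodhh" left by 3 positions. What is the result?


Input: "ahgodhh", rotate left by 3
First 3 characters: "ahg"
Remaining characters: "odhh"
Concatenate remaining + first: "odhh" + "ahg" = "odhhahg"

odhhahg


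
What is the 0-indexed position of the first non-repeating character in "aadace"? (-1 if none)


Input: aadace
Character frequencies:
  'a': 3
  'c': 1
  'd': 1
  'e': 1
Scanning left to right for freq == 1:
  Position 0 ('a'): freq=3, skip
  Position 1 ('a'): freq=3, skip
  Position 2 ('d'): unique! => answer = 2

2


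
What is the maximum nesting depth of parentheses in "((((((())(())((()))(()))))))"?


Input: "((((((())(())((()))(()))))))"
Tracking depth:
  Position 0 '(': depth becomes 1
  Position 1 '(': depth becomes 2
  Position 2 '(': depth becomes 3
  Position 3 '(': depth becomes 4
  Position 4 '(': depth becomes 5
  Position 5 '(': depth becomes 6
  Position 6 '(': depth becomes 7
  Position 7 ')': depth becomes 6
  Position 8 ')': depth becomes 5
  Position 9 '(': depth becomes 6
  Position 10 '(': depth becomes 7
  Position 11 ')': depth becomes 6
  Position 12 ')': depth becomes 5
  Position 13 '(': depth becomes 6
  Position 14 '(': depth becomes 7
  Position 15 '(': depth becomes 8
  Position 16 ')': depth becomes 7
  Position 17 ')': depth becomes 6
  Position 18 ')': depth becomes 5
  Position 19 '(': depth becomes 6
  Position 20 '(': depth becomes 7
  Position 21 ')': depth becomes 6
  Position 22 ')': depth becomes 5
  Position 23 ')': depth becomes 4
  Position 24 ')': depth becomes 3
  Position 25 ')': depth becomes 2
  Position 26 ')': depth becomes 1
  Position 27 ')': depth becomes 0
Maximum depth reached: 8

8


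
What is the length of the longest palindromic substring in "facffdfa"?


Input: "facffdfa"
Checking substrings for palindromes:
  [4:7] "fdf" (len 3) => palindrome
  [3:5] "ff" (len 2) => palindrome
Longest palindromic substring: "fdf" with length 3

3


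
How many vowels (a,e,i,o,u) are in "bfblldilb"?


Input: bfblldilb
Checking each character:
  'b' at position 0: consonant
  'f' at position 1: consonant
  'b' at position 2: consonant
  'l' at position 3: consonant
  'l' at position 4: consonant
  'd' at position 5: consonant
  'i' at position 6: vowel (running total: 1)
  'l' at position 7: consonant
  'b' at position 8: consonant
Total vowels: 1

1


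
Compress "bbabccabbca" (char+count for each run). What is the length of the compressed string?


Input: bbabccabbca
Runs:
  'b' x 2 => "b2"
  'a' x 1 => "a1"
  'b' x 1 => "b1"
  'c' x 2 => "c2"
  'a' x 1 => "a1"
  'b' x 2 => "b2"
  'c' x 1 => "c1"
  'a' x 1 => "a1"
Compressed: "b2a1b1c2a1b2c1a1"
Compressed length: 16

16


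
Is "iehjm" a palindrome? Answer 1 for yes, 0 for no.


Input: iehjm
Reversed: mjhei
  Compare pos 0 ('i') with pos 4 ('m'): MISMATCH
  Compare pos 1 ('e') with pos 3 ('j'): MISMATCH
Result: not a palindrome

0


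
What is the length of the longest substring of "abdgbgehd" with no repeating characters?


Input: "abdgbgehd"
Sliding window (track last position of each char):
  Position 0 ('a'): window [0,0] length 1 -- new best
  Position 1 ('b'): window [0,1] length 2 -- new best
  Position 2 ('d'): window [0,2] length 3 -- new best
  Position 3 ('g'): window [0,3] length 4 -- new best
  Position 4 ('b'): repeat (last at 1), move window start to 2
  Position 4 ('b'): window [2,4] length 3
  Position 5 ('g'): repeat (last at 3), move window start to 4
  Position 5 ('g'): window [4,5] length 2
  Position 6 ('e'): window [4,6] length 3
  Position 7 ('h'): window [4,7] length 4
  Position 8 ('d'): window [4,8] length 5 -- new best
Longest substring with no repeats: "bgehd" with length 5

5


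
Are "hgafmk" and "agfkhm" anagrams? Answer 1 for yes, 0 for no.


Strings: "hgafmk", "agfkhm"
Sorted first:  afghkm
Sorted second: afghkm
Sorted forms match => anagrams

1


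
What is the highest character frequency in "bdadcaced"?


Input: bdadcaced
Character counts:
  'a': 2
  'b': 1
  'c': 2
  'd': 3
  'e': 1
Maximum frequency: 3

3


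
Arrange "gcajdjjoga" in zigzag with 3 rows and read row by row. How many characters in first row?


Zigzag "gcajdjjoga" into 3 rows:
Placing characters:
  'g' => row 0
  'c' => row 1
  'a' => row 2
  'j' => row 1
  'd' => row 0
  'j' => row 1
  'j' => row 2
  'o' => row 1
  'g' => row 0
  'a' => row 1
Rows:
  Row 0: "gdg"
  Row 1: "cjjoa"
  Row 2: "aj"
First row length: 3

3


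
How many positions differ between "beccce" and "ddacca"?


Comparing "beccce" and "ddacca" position by position:
  Position 0: 'b' vs 'd' => DIFFER
  Position 1: 'e' vs 'd' => DIFFER
  Position 2: 'c' vs 'a' => DIFFER
  Position 3: 'c' vs 'c' => same
  Position 4: 'c' vs 'c' => same
  Position 5: 'e' vs 'a' => DIFFER
Positions that differ: 4

4


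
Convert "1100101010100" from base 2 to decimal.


Input: "1100101010100" in base 2
Positional expansion:
  Digit '1' (value 1) x 2^12 = 4096
  Digit '1' (value 1) x 2^11 = 2048
  Digit '0' (value 0) x 2^10 = 0
  Digit '0' (value 0) x 2^9 = 0
  Digit '1' (value 1) x 2^8 = 256
  Digit '0' (value 0) x 2^7 = 0
  Digit '1' (value 1) x 2^6 = 64
  Digit '0' (value 0) x 2^5 = 0
  Digit '1' (value 1) x 2^4 = 16
  Digit '0' (value 0) x 2^3 = 0
  Digit '1' (value 1) x 2^2 = 4
  Digit '0' (value 0) x 2^1 = 0
  Digit '0' (value 0) x 2^0 = 0
Sum = 6484

6484


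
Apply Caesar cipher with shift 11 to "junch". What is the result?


Caesar cipher: shift "junch" by 11
  'j' (pos 9) + 11 = pos 20 = 'u'
  'u' (pos 20) + 11 = pos 5 = 'f'
  'n' (pos 13) + 11 = pos 24 = 'y'
  'c' (pos 2) + 11 = pos 13 = 'n'
  'h' (pos 7) + 11 = pos 18 = 's'
Result: ufyns

ufyns


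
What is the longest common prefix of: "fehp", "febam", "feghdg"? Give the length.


Words: fehp, febam, feghdg
  Position 0: all 'f' => match
  Position 1: all 'e' => match
  Position 2: ('h', 'b', 'g') => mismatch, stop
LCP = "fe" (length 2)

2


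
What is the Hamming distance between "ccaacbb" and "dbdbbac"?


Comparing "ccaacbb" and "dbdbbac" position by position:
  Position 0: 'c' vs 'd' => differ
  Position 1: 'c' vs 'b' => differ
  Position 2: 'a' vs 'd' => differ
  Position 3: 'a' vs 'b' => differ
  Position 4: 'c' vs 'b' => differ
  Position 5: 'b' vs 'a' => differ
  Position 6: 'b' vs 'c' => differ
Total differences (Hamming distance): 7

7


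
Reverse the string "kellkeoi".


Input: kellkeoi
Reading characters right to left:
  Position 7: 'i'
  Position 6: 'o'
  Position 5: 'e'
  Position 4: 'k'
  Position 3: 'l'
  Position 2: 'l'
  Position 1: 'e'
  Position 0: 'k'
Reversed: ioekllek

ioekllek


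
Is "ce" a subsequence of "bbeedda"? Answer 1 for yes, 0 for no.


Check if "ce" is a subsequence of "bbeedda"
Greedy scan:
  Position 0 ('b'): no match needed
  Position 1 ('b'): no match needed
  Position 2 ('e'): no match needed
  Position 3 ('e'): no match needed
  Position 4 ('d'): no match needed
  Position 5 ('d'): no match needed
  Position 6 ('a'): no match needed
Only matched 0/2 characters => not a subsequence

0
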